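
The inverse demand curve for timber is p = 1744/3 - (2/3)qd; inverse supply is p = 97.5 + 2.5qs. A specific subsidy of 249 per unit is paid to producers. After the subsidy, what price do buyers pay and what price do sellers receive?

Pre-subsidy: 1744/3 - (2/3)q = 97.5 + 2.5q gives q* = 2903/19 and p* = 9110/19.
With the subsidy, sellers receive ps = pb + 249 for each unit, where pb is the price buyers pay.
On the curves, pb = 1744/3 - (2/3)q and ps = 97.5 + 2.5q; the wedge ps − pb = 249 gives 97.5 + 2.5q − (1744/3 - (2/3)q) = 249, so q' = 4397/19.
Then pb = 1744/3 − (2/3)·(4397/19) = 8114/19 and ps = 97.5 + 2.5·(4397/19) = 12845/19.

Buyers pay 8114/19; sellers receive 12845/19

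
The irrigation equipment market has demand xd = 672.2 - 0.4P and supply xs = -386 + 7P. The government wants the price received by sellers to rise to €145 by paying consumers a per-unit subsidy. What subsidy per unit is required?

At a seller price of 145, quantity supplied is -386 + 7·145 = 629.
Buyers absorb 629 only when they pay Pb with 672.2 − 0.4·Pb = 629, i.e. Pb = 108.
s = Ps − Pb = 145 − 108 = 37.

Required subsidy s = €37 per unit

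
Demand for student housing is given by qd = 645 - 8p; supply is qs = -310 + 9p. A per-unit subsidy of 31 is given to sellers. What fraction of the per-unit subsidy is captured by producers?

Producer share = 8/17

Pre-subsidy: 645 - 8p = -310 + 9p gives p* = 955/17, q* = 3325/17.
With the subsidy, sellers receive ps = pb + 31 for each unit, where pb is the price buyers pay.
Supply in terms of pb becomes qs = -310 + 9(pb + 31) = -31 + 9pb. Setting this equal to demand: 645 - 8pb = -31 + 9pb, so pb = 676/17.
Sellers receive ps = 676/17 + 31 = 1203/17; q' = 645 − 8·(676/17) = 5557/17.
Buyers' price falls by p* − pb = 955/17 − 676/17 = 279/17; sellers' price rises by ps − p* = 1203/17 − 955/17 = 248/17.
So producers capture (248/17)/31 = 8/17 of each unit of subsidy.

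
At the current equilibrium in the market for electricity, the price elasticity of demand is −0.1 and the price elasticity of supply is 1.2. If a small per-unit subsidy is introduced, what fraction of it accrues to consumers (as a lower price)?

For a small subsidy around the equilibrium, the benefit split depends on the relative slopes, which at a point are proportional to the elasticities.
Buyer share = εs/(εs + |εd|) = 1.2/(1.2 + 0.1) = 12/13; seller share = |εd|/(εs + |εd|) = 1/13.

Consumer share = 12/13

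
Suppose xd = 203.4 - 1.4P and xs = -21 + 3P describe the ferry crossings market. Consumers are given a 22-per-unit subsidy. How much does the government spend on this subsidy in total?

Government cost = 3366

Pre-subsidy: 203.4 - 1.4P = -21 + 3P gives P* = 51, x* = 132.
With the rebate, buyers effectively pay Pb = Ps − 22, where Ps is the price sellers receive.
Demand in terms of Ps becomes xd = 203.4 − 1.4(Ps − 22) = 234.2 - 1.4Ps. Setting this equal to supply: 234.2 - 1.4Ps = -21 + 3Ps, so Ps = 58.
Buyers pay Pb = 58 − 22 = 36; x' = -21 + 3·58 = 153.
Government outlay = subsidy × quantity = 22 × 153 = 3366.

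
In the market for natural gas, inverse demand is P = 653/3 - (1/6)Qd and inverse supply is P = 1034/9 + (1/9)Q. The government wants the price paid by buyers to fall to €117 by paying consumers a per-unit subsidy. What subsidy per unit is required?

Required subsidy s = €65 per unit

At a buyer price of 117, quantity demanded is 1306 − 6·117 = 604.
Sellers supply 604 only when they receive Ps = 1034/9 + (1/9)·604 = 182.
s = Ps − Pb = 182 − 117 = 65.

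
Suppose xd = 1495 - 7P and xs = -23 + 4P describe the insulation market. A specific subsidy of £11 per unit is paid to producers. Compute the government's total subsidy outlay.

Pre-subsidy: 1495 - 7P = -23 + 4P gives P* = 138, x* = 529.
With the subsidy, sellers receive Ps = Pb + 11 for each unit, where Pb is the price buyers pay.
Supply in terms of Pb becomes xs = -23 + 4(Pb + 11) = 21 + 4Pb. Setting this equal to demand: 1495 - 7Pb = 21 + 4Pb, so Pb = 134.
Sellers receive Ps = 134 + 11 = 145; x' = 1495 − 7·134 = 557.
Government outlay = subsidy × quantity = 11 × 557 = 6127.

Government cost = £6127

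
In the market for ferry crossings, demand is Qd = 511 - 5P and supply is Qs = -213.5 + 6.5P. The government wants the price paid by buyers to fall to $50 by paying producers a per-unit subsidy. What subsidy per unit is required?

Required subsidy s = $23 per unit

At a buyer price of 50, quantity demanded is 511 − 5·50 = 261.
Sellers supply 261 only when they receive Ps with -213.5 + 6.5·Ps = 261, i.e. Ps = 73.
s = Ps − Pb = 73 − 50 = 23.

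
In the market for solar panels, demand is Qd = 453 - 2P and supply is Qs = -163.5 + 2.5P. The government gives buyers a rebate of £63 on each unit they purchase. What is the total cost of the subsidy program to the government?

Government cost = £15687

Pre-subsidy: 453 - 2P = -163.5 + 2.5P gives P* = 137, Q* = 179.
With the rebate, buyers effectively pay Pb = Ps − 63, where Ps is the price sellers receive.
Demand in terms of Ps becomes Qd = 453 − 2(Ps − 63) = 579 - 2Ps. Setting this equal to supply: 579 - 2Ps = -163.5 + 2.5Ps, so Ps = 165.
Buyers pay Pb = 165 − 63 = 102; Q' = -163.5 + 2.5·165 = 249.
Government outlay = subsidy × quantity = 63 × 249 = 15687.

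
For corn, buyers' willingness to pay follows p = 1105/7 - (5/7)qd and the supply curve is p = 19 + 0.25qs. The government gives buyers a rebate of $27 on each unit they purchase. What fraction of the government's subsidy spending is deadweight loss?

Pre-subsidy: 1105/7 - (5/7)q = 19 + 0.25q gives q* = 144 and p* = 55.
With the rebate, buyers effectively pay pb = ps − 27, where ps is the price sellers receive.
On the curves, pb = 1105/7 - (5/7)q and ps = 19 + 0.25q; the wedge ps − pb = 27 gives 19 + 0.25q − (1105/7 - (5/7)q) = 27, so q' = 172.
Then pb = 1105/7 − (5/7)·172 = 35 and ps = 19 + 0.25·172 = 62.
ΔCS = ½(144 + 172)(55 − 35) = 3160; ΔPS = ½(144 + 172)(62 − 55) = 1106.
Government spending = 27 × 172 = 4644.
DWL = ½ × 27 × (172 − 144) = 378; fraction = 378 / 4644 = 7/86.

DWL / government spending = 7/86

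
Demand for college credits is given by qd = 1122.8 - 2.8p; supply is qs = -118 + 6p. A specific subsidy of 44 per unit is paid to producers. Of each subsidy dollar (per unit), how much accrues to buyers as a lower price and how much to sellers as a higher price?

Buyers gain 30 per unit; sellers gain 14 per unit

Pre-subsidy: 1122.8 - 2.8p = -118 + 6p gives p* = 141, q* = 728.
With the subsidy, sellers receive ps = pb + 44 for each unit, where pb is the price buyers pay.
Supply in terms of pb becomes qs = -118 + 6(pb + 44) = 146 + 6pb. Setting this equal to demand: 1122.8 - 2.8pb = 146 + 6pb, so pb = 111.
Sellers receive ps = 111 + 44 = 155; q' = 1122.8 − 2.8·111 = 812.
Buyers' price falls by p* − pb = 141 − 111 = 30; sellers' price rises by ps − p* = 155 − 141 = 14.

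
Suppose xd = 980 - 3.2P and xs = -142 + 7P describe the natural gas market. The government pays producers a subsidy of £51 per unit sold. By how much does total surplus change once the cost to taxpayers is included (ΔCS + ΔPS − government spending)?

Net change in total surplus = -£2856

Pre-subsidy: 980 - 3.2P = -142 + 7P gives P* = 110, x* = 628.
With the subsidy, sellers receive Ps = Pb + 51 for each unit, where Pb is the price buyers pay.
Supply in terms of Pb becomes xs = -142 + 7(Pb + 51) = 215 + 7Pb. Setting this equal to demand: 980 - 3.2Pb = 215 + 7Pb, so Pb = 75.
Sellers receive Ps = 75 + 51 = 126; x' = 980 − 3.2·75 = 740.
ΔCS = ½(628 + 740)(110 − 75) = 23940; ΔPS = ½(628 + 740)(126 − 110) = 10944.
Government spending = 51 × 740 = 37740.
Net change = 23940 + 10944 − 37740 = -2856. The loss equals the DWL triangle ½·51·112.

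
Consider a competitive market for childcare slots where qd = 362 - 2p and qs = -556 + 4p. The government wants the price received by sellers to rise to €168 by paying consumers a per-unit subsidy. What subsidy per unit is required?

At a seller price of 168, quantity supplied is -556 + 4·168 = 116.
Buyers absorb 116 only when they pay pb with 362 − 2·pb = 116, i.e. pb = 123.
s = ps − pb = 168 − 123 = 45.

Required subsidy s = €45 per unit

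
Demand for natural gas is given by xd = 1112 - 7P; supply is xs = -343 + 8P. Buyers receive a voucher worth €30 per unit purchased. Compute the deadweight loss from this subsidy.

Pre-subsidy: 1112 - 7P = -343 + 8P gives P* = 97, x* = 433.
With the rebate, buyers effectively pay Pb = Ps − 30, where Ps is the price sellers receive.
Demand in terms of Ps becomes xd = 1112 − 7(Ps − 30) = 1322 - 7Ps. Setting this equal to supply: 1322 - 7Ps = -343 + 8Ps, so Ps = 111.
Buyers pay Pb = 111 − 30 = 81; x' = -343 + 8·111 = 545.
The subsidy expands output by 545 − 433 = 112 past the efficient level; on those units the gap between marginal cost and willingness to pay runs from 0 up to 30.
DWL = ½ × 30 × 112 = 1680.

Deadweight loss = €1680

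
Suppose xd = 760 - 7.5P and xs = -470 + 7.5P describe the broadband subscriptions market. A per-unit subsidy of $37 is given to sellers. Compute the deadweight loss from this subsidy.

Pre-subsidy: 760 - 7.5P = -470 + 7.5P gives P* = 82, x* = 145.
With the subsidy, sellers receive Ps = Pb + 37 for each unit, where Pb is the price buyers pay.
Supply in terms of Pb becomes xs = -470 + 7.5(Pb + 37) = -192.5 + 7.5Pb. Setting this equal to demand: 760 - 7.5Pb = -192.5 + 7.5Pb, so Pb = 63.5.
Sellers receive Ps = 63.5 + 37 = 100.5; x' = 760 − 7.5·63.5 = 283.75.
The subsidy expands output by 283.75 − 145 = 138.75 past the efficient level; on those units the gap between marginal cost and willingness to pay runs from 0 up to 37.
DWL = ½ × 37 × 138.75 = 2566.875.

Deadweight loss = $2566.875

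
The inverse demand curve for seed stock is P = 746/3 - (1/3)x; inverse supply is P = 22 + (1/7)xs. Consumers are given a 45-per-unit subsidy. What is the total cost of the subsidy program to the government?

Government cost = 25672.5

Pre-subsidy: 746/3 - (1/3)x = 22 + (1/7)x gives x* = 476 and P* = 90.
With the rebate, buyers effectively pay Pb = Ps − 45, where Ps is the price sellers receive.
On the curves, Pb = 746/3 - (1/3)x and Ps = 22 + (1/7)x; the wedge Ps − Pb = 45 gives 22 + (1/7)x − (746/3 - (1/3)x) = 45, so x' = 570.5.
Then Pb = 746/3 − (1/3)·570.5 = 58.5 and Ps = 22 + (1/7)·570.5 = 103.5.
Government outlay = subsidy × quantity = 45 × 570.5 = 25672.5.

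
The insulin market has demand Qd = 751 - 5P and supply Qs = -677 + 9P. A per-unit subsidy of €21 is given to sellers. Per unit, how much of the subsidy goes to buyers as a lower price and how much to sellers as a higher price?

Buyers gain €13.5 per unit; sellers gain €7.5 per unit

Pre-subsidy: 751 - 5P = -677 + 9P gives P* = 102, Q* = 241.
With the subsidy, sellers receive Ps = Pb + 21 for each unit, where Pb is the price buyers pay.
Supply in terms of Pb becomes Qs = -677 + 9(Pb + 21) = -488 + 9Pb. Setting this equal to demand: 751 - 5Pb = -488 + 9Pb, so Pb = 88.5.
Sellers receive Ps = 88.5 + 21 = 109.5; Q' = 751 − 5·88.5 = 308.5.
Buyers' price falls by P* − Pb = 102 − 88.5 = 13.5; sellers' price rises by Ps − P* = 109.5 − 102 = 7.5.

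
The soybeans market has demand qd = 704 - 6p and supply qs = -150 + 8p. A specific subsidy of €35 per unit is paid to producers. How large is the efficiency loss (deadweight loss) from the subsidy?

Deadweight loss = €2100

Pre-subsidy: 704 - 6p = -150 + 8p gives p* = 61, q* = 338.
With the subsidy, sellers receive ps = pb + 35 for each unit, where pb is the price buyers pay.
Supply in terms of pb becomes qs = -150 + 8(pb + 35) = 130 + 8pb. Setting this equal to demand: 704 - 6pb = 130 + 8pb, so pb = 41.
Sellers receive ps = 41 + 35 = 76; q' = 704 − 6·41 = 458.
The subsidy expands output by 458 − 338 = 120 past the efficient level; on those units the gap between marginal cost and willingness to pay runs from 0 up to 35.
DWL = ½ × 35 × 120 = 2100.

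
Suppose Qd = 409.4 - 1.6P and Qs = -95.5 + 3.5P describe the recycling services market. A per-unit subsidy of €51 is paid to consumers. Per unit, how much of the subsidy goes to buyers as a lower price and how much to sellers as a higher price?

Buyers gain €35 per unit; sellers gain €16 per unit

Pre-subsidy: 409.4 - 1.6P = -95.5 + 3.5P gives P* = 99, Q* = 251.
With the rebate, buyers effectively pay Pb = Ps − 51, where Ps is the price sellers receive.
Demand in terms of Ps becomes Qd = 409.4 − 1.6(Ps − 51) = 491 - 1.6Ps. Setting this equal to supply: 491 - 1.6Ps = -95.5 + 3.5Ps, so Ps = 115.
Buyers pay Pb = 115 − 51 = 64; Q' = -95.5 + 3.5·115 = 307.
Buyers' price falls by P* − Pb = 99 − 64 = 35; sellers' price rises by Ps − P* = 115 − 99 = 16.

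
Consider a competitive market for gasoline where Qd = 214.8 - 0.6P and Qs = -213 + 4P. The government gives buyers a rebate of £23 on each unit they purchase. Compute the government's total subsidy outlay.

Pre-subsidy: 214.8 - 0.6P = -213 + 4P gives P* = 93, Q* = 159.
With the rebate, buyers effectively pay Pb = Ps − 23, where Ps is the price sellers receive.
Demand in terms of Ps becomes Qd = 214.8 − 0.6(Ps − 23) = 228.6 - 0.6Ps. Setting this equal to supply: 228.6 - 0.6Ps = -213 + 4Ps, so Ps = 96.
Buyers pay Pb = 96 − 23 = 73; Q' = -213 + 4·96 = 171.
Government outlay = subsidy × quantity = 23 × 171 = 3933.

Government cost = £3933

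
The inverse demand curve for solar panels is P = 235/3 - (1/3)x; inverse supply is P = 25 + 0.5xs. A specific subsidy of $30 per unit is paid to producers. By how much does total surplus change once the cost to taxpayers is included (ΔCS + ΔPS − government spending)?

Pre-subsidy: 235/3 - (1/3)x = 25 + 0.5x gives x* = 64 and P* = 57.
With the subsidy, sellers receive Ps = Pb + 30 for each unit, where Pb is the price buyers pay.
On the curves, Pb = 235/3 - (1/3)x and Ps = 25 + 0.5x; the wedge Ps − Pb = 30 gives 25 + 0.5x − (235/3 - (1/3)x) = 30, so x' = 100.
Then Pb = 235/3 − (1/3)·100 = 45 and Ps = 25 + 0.5·100 = 75.
ΔCS = ½(64 + 100)(57 − 45) = 984; ΔPS = ½(64 + 100)(75 − 57) = 1476.
Government spending = 30 × 100 = 3000.
Net change = 984 + 1476 − 3000 = -540. The loss equals the DWL triangle ½·30·36.

Net change in total surplus = -$540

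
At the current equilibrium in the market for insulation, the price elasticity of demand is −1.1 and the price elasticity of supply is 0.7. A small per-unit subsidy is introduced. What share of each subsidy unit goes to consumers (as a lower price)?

Consumer share = 7/18

For a small subsidy around the equilibrium, the benefit split depends on the relative slopes, which at a point are proportional to the elasticities.
Buyer share = εs/(εs + |εd|) = 0.7/(0.7 + 1.1) = 7/18; seller share = |εd|/(εs + |εd|) = 11/18.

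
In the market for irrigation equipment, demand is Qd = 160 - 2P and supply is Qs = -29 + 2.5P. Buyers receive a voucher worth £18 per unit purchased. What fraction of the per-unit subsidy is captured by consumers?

Consumer share = 5/9

Pre-subsidy: 160 - 2P = -29 + 2.5P gives P* = 42, Q* = 76.
With the rebate, buyers effectively pay Pb = Ps − 18, where Ps is the price sellers receive.
Demand in terms of Ps becomes Qd = 160 − 2(Ps − 18) = 196 - 2Ps. Setting this equal to supply: 196 - 2Ps = -29 + 2.5Ps, so Ps = 50.
Buyers pay Pb = 50 − 18 = 32; Q' = -29 + 2.5·50 = 96.
Buyers' price falls by P* − Pb = 42 − 32 = 10; sellers' price rises by Ps − P* = 50 − 42 = 8.
So consumers capture 10/18 = 5/9 of each unit of subsidy.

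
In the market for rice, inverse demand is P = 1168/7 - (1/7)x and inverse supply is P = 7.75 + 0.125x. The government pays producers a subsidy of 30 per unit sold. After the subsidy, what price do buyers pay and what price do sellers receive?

Pre-subsidy: 1168/7 - (1/7)x = 7.75 + 0.125x gives x* = 594 and P* = 82.
With the subsidy, sellers receive Ps = Pb + 30 for each unit, where Pb is the price buyers pay.
On the curves, Pb = 1168/7 - (1/7)x and Ps = 7.75 + 0.125x; the wedge Ps − Pb = 30 gives 7.75 + 0.125x − (1168/7 - (1/7)x) = 30, so x' = 706.
Then Pb = 1168/7 − (1/7)·706 = 66 and Ps = 7.75 + 0.125·706 = 96.

Buyers pay 66; sellers receive 96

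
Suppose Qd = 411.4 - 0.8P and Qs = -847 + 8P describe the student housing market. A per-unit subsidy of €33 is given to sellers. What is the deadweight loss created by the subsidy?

Pre-subsidy: 411.4 - 0.8P = -847 + 8P gives P* = 143, Q* = 297.
With the subsidy, sellers receive Ps = Pb + 33 for each unit, where Pb is the price buyers pay.
Supply in terms of Pb becomes Qs = -847 + 8(Pb + 33) = -583 + 8Pb. Setting this equal to demand: 411.4 - 0.8Pb = -583 + 8Pb, so Pb = 113.
Sellers receive Ps = 113 + 33 = 146; Q' = 411.4 − 0.8·113 = 321.
The subsidy expands output by 321 − 297 = 24 past the efficient level; on those units the gap between marginal cost and willingness to pay runs from 0 up to 33.
DWL = ½ × 33 × 24 = 396.

Deadweight loss = €396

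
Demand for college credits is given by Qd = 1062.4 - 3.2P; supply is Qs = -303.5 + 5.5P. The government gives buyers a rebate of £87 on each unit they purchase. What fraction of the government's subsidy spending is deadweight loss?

Pre-subsidy: 1062.4 - 3.2P = -303.5 + 5.5P gives P* = 157, Q* = 560.
With the rebate, buyers effectively pay Pb = Ps − 87, where Ps is the price sellers receive.
Demand in terms of Ps becomes Qd = 1062.4 − 3.2(Ps − 87) = 1340.8 - 3.2Ps. Setting this equal to supply: 1340.8 - 3.2Ps = -303.5 + 5.5Ps, so Ps = 189.
Buyers pay Pb = 189 − 87 = 102; Q' = -303.5 + 5.5·189 = 736.
ΔCS = ½(560 + 736)(157 − 102) = 35640; ΔPS = ½(560 + 736)(189 − 157) = 20736.
Government spending = 87 × 736 = 64032.
DWL = ½ × 87 × (736 − 560) = 7656; fraction = 7656 / 64032 = 11/92.

DWL / government spending = 11/92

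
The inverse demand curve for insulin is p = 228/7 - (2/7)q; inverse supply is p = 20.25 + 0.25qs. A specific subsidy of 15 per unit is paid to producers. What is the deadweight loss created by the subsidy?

Pre-subsidy: 228/7 - (2/7)q = 20.25 + 0.25q gives q* = 23 and p* = 26.
With the subsidy, sellers receive ps = pb + 15 for each unit, where pb is the price buyers pay.
On the curves, pb = 228/7 - (2/7)q and ps = 20.25 + 0.25q; the wedge ps − pb = 15 gives 20.25 + 0.25q − (228/7 - (2/7)q) = 15, so q' = 51.
Then pb = 228/7 − (2/7)·51 = 18 and ps = 20.25 + 0.25·51 = 33.
The subsidy expands output by 51 − 23 = 28 past the efficient level; on those units the gap between marginal cost and willingness to pay runs from 0 up to 15.
DWL = ½ × 15 × 28 = 210.

Deadweight loss = 210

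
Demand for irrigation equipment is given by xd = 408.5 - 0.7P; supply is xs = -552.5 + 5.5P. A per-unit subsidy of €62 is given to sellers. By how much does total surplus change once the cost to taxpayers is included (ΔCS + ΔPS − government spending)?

Net change in total surplus = -€1193.5

Pre-subsidy: 408.5 - 0.7P = -552.5 + 5.5P gives P* = 155, x* = 300.
With the subsidy, sellers receive Ps = Pb + 62 for each unit, where Pb is the price buyers pay.
Supply in terms of Pb becomes xs = -552.5 + 5.5(Pb + 62) = -211.5 + 5.5Pb. Setting this equal to demand: 408.5 - 0.7Pb = -211.5 + 5.5Pb, so Pb = 100.
Sellers receive Ps = 100 + 62 = 162; x' = 408.5 − 0.7·100 = 338.5.
ΔCS = ½(300 + 338.5)(155 − 100) = 17558.75; ΔPS = ½(300 + 338.5)(162 − 155) = 2234.75.
Government spending = 62 × 338.5 = 20987.
Net change = 17558.75 + 2234.75 − 20987 = -1193.5. The loss equals the DWL triangle ½·62·38.5.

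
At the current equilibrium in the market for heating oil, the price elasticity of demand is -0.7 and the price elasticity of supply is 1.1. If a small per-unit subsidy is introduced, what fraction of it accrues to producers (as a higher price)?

Producer share = 7/18

For a small subsidy around the equilibrium, the benefit split depends on the relative slopes, which at a point are proportional to the elasticities.
Buyer share = εs/(εs + |εd|) = 1.1/(1.1 + 0.7) = 11/18; seller share = |εd|/(εs + |εd|) = 7/18.
So producers capture 7/18 of the subsidy.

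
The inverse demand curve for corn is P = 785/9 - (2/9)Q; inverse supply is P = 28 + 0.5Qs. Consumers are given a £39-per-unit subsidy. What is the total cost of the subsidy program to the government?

Government cost = £5304

Pre-subsidy: 785/9 - (2/9)Q = 28 + 0.5Q gives Q* = 82 and P* = 69.
With the rebate, buyers effectively pay Pb = Ps − 39, where Ps is the price sellers receive.
On the curves, Pb = 785/9 - (2/9)Q and Ps = 28 + 0.5Q; the wedge Ps − Pb = 39 gives 28 + 0.5Q − (785/9 - (2/9)Q) = 39, so Q' = 136.
Then Pb = 785/9 − (2/9)·136 = 57 and Ps = 28 + 0.5·136 = 96.
Government outlay = subsidy × quantity = 39 × 136 = 5304.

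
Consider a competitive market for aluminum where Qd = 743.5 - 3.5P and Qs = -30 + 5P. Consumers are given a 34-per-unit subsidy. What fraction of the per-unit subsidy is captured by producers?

Pre-subsidy: 743.5 - 3.5P = -30 + 5P gives P* = 91, Q* = 425.
With the rebate, buyers effectively pay Pb = Ps − 34, where Ps is the price sellers receive.
Demand in terms of Ps becomes Qd = 743.5 − 3.5(Ps − 34) = 862.5 - 3.5Ps. Setting this equal to supply: 862.5 - 3.5Ps = -30 + 5Ps, so Ps = 105.
Buyers pay Pb = 105 − 34 = 71; Q' = -30 + 5·105 = 495.
Buyers' price falls by P* − Pb = 91 − 71 = 20; sellers' price rises by Ps − P* = 105 − 91 = 14.
So producers capture 14/34 = 7/17 of each unit of subsidy.

Producer share = 7/17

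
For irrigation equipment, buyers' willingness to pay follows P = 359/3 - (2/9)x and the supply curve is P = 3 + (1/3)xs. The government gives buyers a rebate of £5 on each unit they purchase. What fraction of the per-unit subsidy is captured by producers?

Pre-subsidy: 359/3 - (2/9)x = 3 + (1/3)x gives x* = 210 and P* = 73.
With the rebate, buyers effectively pay Pb = Ps − 5, where Ps is the price sellers receive.
On the curves, Pb = 359/3 - (2/9)x and Ps = 3 + (1/3)x; the wedge Ps − Pb = 5 gives 3 + (1/3)x − (359/3 - (2/9)x) = 5, so x' = 219.
Then Pb = 359/3 − (2/9)·219 = 71 and Ps = 3 + (1/3)·219 = 76.
Buyers' price falls by P* − Pb = 73 − 71 = 2; sellers' price rises by Ps − P* = 76 − 73 = 3.
So producers capture 3/5 = 0.6 of each unit of subsidy.

Producer share = 0.6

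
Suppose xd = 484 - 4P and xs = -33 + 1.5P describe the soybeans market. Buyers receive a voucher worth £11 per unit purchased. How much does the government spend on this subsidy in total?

Government cost = £1320

Pre-subsidy: 484 - 4P = -33 + 1.5P gives P* = 94, x* = 108.
With the rebate, buyers effectively pay Pb = Ps − 11, where Ps is the price sellers receive.
Demand in terms of Ps becomes xd = 484 − 4(Ps − 11) = 528 - 4Ps. Setting this equal to supply: 528 - 4Ps = -33 + 1.5Ps, so Ps = 102.
Buyers pay Pb = 102 − 11 = 91; x' = -33 + 1.5·102 = 120.
Government outlay = subsidy × quantity = 11 × 120 = 1320.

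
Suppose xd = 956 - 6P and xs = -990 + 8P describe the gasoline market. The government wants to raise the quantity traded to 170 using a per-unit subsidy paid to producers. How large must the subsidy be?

At x = 170, invert demand for the buyer price: Pb = (956 − 170)/6 = 131; invert supply for the seller price: Ps = (170 − (-990))/8 = 145.
The subsidy must fill the gap: s = Ps − Pb = 145 − 131 = 14.

Required subsidy s = 14 per unit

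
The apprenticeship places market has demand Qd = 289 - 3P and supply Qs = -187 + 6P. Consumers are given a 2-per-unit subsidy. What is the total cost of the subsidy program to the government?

Government cost = 806/3

Pre-subsidy: 289 - 3P = -187 + 6P gives P* = 476/9, Q* = 391/3.
With the rebate, buyers effectively pay Pb = Ps − 2, where Ps is the price sellers receive.
Demand in terms of Ps becomes Qd = 289 − 3(Ps − 2) = 295 - 3Ps. Setting this equal to supply: 295 - 3Ps = -187 + 6Ps, so Ps = 482/9.
Buyers pay Pb = 482/9 − 2 = 464/9; Q' = -187 + 6·(482/9) = 403/3.
Government outlay = subsidy × quantity = 2 × 403/3 = 806/3.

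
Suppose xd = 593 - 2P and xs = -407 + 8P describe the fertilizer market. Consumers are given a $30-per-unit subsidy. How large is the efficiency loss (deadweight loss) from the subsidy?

Pre-subsidy: 593 - 2P = -407 + 8P gives P* = 100, x* = 393.
With the rebate, buyers effectively pay Pb = Ps − 30, where Ps is the price sellers receive.
Demand in terms of Ps becomes xd = 593 − 2(Ps − 30) = 653 - 2Ps. Setting this equal to supply: 653 - 2Ps = -407 + 8Ps, so Ps = 106.
Buyers pay Pb = 106 − 30 = 76; x' = -407 + 8·106 = 441.
The subsidy expands output by 441 − 393 = 48 past the efficient level; on those units the gap between marginal cost and willingness to pay runs from 0 up to 30.
DWL = ½ × 30 × 48 = 720.

Deadweight loss = $720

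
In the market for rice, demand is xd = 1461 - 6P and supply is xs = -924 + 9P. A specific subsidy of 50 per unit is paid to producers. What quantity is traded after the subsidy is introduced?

Pre-subsidy: 1461 - 6P = -924 + 9P gives P* = 159, x* = 507.
With the subsidy, sellers receive Ps = Pb + 50 for each unit, where Pb is the price buyers pay.
Supply in terms of Pb becomes xs = -924 + 9(Pb + 50) = -474 + 9Pb. Setting this equal to demand: 1461 - 6Pb = -474 + 9Pb, so Pb = 129.
Sellers receive Ps = 129 + 50 = 179; x' = 1461 − 6·129 = 687.

x' = 687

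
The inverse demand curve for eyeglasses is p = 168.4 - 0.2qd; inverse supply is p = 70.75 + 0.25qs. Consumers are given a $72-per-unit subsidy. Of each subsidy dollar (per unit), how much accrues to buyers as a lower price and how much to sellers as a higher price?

Buyers gain $32 per unit; sellers gain $40 per unit

Pre-subsidy: 168.4 - 0.2q = 70.75 + 0.25q gives q* = 217 and p* = 125.
With the rebate, buyers effectively pay pb = ps − 72, where ps is the price sellers receive.
On the curves, pb = 168.4 - 0.2q and ps = 70.75 + 0.25q; the wedge ps − pb = 72 gives 70.75 + 0.25q − (168.4 - 0.2q) = 72, so q' = 377.
Then pb = 168.4 − 0.2·377 = 93 and ps = 70.75 + 0.25·377 = 165.
Buyers' price falls by p* − pb = 125 − 93 = 32; sellers' price rises by ps − p* = 165 − 125 = 40.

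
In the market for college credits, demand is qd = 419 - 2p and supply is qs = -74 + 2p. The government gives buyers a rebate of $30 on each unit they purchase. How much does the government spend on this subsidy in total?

Government cost = $6075

Pre-subsidy: 419 - 2p = -74 + 2p gives p* = 123.25, q* = 172.5.
With the rebate, buyers effectively pay pb = ps − 30, where ps is the price sellers receive.
Demand in terms of ps becomes qd = 419 − 2(ps − 30) = 479 - 2ps. Setting this equal to supply: 479 - 2ps = -74 + 2ps, so ps = 138.25.
Buyers pay pb = 138.25 − 30 = 108.25; q' = -74 + 2·138.25 = 202.5.
Government outlay = subsidy × quantity = 30 × 202.5 = 6075.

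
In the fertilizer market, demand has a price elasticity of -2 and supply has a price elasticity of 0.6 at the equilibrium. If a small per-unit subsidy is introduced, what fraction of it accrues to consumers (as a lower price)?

Consumer share = 3/13

For a small subsidy around the equilibrium, the benefit split depends on the relative slopes, which at a point are proportional to the elasticities.
Buyer share = εs/(εs + |εd|) = 0.6/(0.6 + 2) = 3/13; seller share = |εd|/(εs + |εd|) = 10/13.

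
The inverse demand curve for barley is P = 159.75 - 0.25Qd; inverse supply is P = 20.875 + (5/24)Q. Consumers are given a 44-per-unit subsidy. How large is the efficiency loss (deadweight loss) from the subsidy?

Pre-subsidy: 159.75 - 0.25Q = 20.875 + (5/24)Q gives Q* = 303 and P* = 84.
With the rebate, buyers effectively pay Pb = Ps − 44, where Ps is the price sellers receive.
On the curves, Pb = 159.75 - 0.25Q and Ps = 20.875 + (5/24)Q; the wedge Ps − Pb = 44 gives 20.875 + (5/24)Q − (159.75 - 0.25Q) = 44, so Q' = 399.
Then Pb = 159.75 − 0.25·399 = 60 and Ps = 20.875 + (5/24)·399 = 104.
The subsidy expands output by 399 − 303 = 96 past the efficient level; on those units the gap between marginal cost and willingness to pay runs from 0 up to 44.
DWL = ½ × 44 × 96 = 2112.

Deadweight loss = 2112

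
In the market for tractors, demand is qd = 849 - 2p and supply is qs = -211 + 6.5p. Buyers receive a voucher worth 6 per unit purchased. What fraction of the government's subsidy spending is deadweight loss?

Pre-subsidy: 849 - 2p = -211 + 6.5p gives p* = 2120/17, q* = 10193/17.
With the rebate, buyers effectively pay pb = ps − 6, where ps is the price sellers receive.
Demand in terms of ps becomes qd = 849 − 2(ps − 6) = 861 - 2ps. Setting this equal to supply: 861 - 2ps = -211 + 6.5ps, so ps = 2144/17.
Buyers pay pb = 2144/17 − 6 = 2042/17; q' = -211 + 6.5·(2144/17) = 10349/17.
ΔCS = ½(10193/17 + 10349/17)(2120/17 − 2042/17) = 801138/289; ΔPS = ½(10193/17 + 10349/17)(2144/17 − 2120/17) = 246504/289.
Government spending = 6 × 10349/17 = 62094/17.
DWL = ½ × 6 × (10349/17 − 10193/17) = 468/17; fraction = (468/17) / (62094/17) = 78/10349.

DWL / government spending = 78/10349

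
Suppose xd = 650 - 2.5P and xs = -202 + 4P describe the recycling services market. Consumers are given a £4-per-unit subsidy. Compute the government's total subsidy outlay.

Pre-subsidy: 650 - 2.5P = -202 + 4P gives P* = 1704/13, x* = 4190/13.
With the rebate, buyers effectively pay Pb = Ps − 4, where Ps is the price sellers receive.
Demand in terms of Ps becomes xd = 650 − 2.5(Ps − 4) = 660 - 2.5Ps. Setting this equal to supply: 660 - 2.5Ps = -202 + 4Ps, so Ps = 1724/13.
Buyers pay Pb = 1724/13 − 4 = 1672/13; x' = -202 + 4·(1724/13) = 4270/13.
Government outlay = subsidy × quantity = 4 × 4270/13 = 17080/13.

Government cost = 17080/13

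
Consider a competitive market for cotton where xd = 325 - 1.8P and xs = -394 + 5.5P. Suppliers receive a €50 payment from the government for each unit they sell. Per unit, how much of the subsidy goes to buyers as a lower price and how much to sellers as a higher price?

Buyers gain 2750/73 per unit; sellers gain 900/73 per unit

Pre-subsidy: 325 - 1.8P = -394 + 5.5P gives P* = 7190/73, x* = 10783/73.
With the subsidy, sellers receive Ps = Pb + 50 for each unit, where Pb is the price buyers pay.
Supply in terms of Pb becomes xs = -394 + 5.5(Pb + 50) = -119 + 5.5Pb. Setting this equal to demand: 325 - 1.8Pb = -119 + 5.5Pb, so Pb = 4440/73.
Sellers receive Ps = 4440/73 + 50 = 8090/73; x' = 325 − 1.8·(4440/73) = 15733/73.
Buyers' price falls by P* − Pb = 7190/73 − 4440/73 = 2750/73; sellers' price rises by Ps − P* = 8090/73 − 7190/73 = 900/73.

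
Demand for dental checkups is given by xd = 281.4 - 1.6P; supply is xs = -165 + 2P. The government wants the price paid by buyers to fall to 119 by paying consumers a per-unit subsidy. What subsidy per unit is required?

At a buyer price of 119, quantity demanded is 281.4 − 1.6·119 = 91.
Sellers supply 91 only when they receive Ps with -165 + 2·Ps = 91, i.e. Ps = 128.
s = Ps − Pb = 128 − 119 = 9.

Required subsidy s = 9 per unit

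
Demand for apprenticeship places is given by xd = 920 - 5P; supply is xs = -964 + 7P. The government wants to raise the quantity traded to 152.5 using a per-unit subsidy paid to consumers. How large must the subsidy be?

At x = 152.5, invert demand for the buyer price: Pb = (920 − 152.5)/5 = 153.5; invert supply for the seller price: Ps = (152.5 − (-964))/7 = 159.5.
The subsidy must fill the gap: s = Ps − Pb = 159.5 − 153.5 = 6.

Required subsidy s = 6 per unit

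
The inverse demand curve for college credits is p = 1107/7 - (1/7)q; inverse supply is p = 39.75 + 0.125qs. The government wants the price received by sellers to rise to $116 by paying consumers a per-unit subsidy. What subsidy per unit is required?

At a seller price of 116, quantity supplied is -318 + 8·116 = 610.
Buyers absorb 610 only when they pay pb = 1107/7 − (1/7)·610 = 71.
s = ps − pb = 116 − 71 = 45.

Required subsidy s = $45 per unit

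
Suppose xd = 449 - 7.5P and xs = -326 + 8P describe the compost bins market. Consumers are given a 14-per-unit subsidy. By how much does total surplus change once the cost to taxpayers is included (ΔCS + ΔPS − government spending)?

Pre-subsidy: 449 - 7.5P = -326 + 8P gives P* = 50, x* = 74.
With the rebate, buyers effectively pay Pb = Ps − 14, where Ps is the price sellers receive.
Demand in terms of Ps becomes xd = 449 − 7.5(Ps − 14) = 554 - 7.5Ps. Setting this equal to supply: 554 - 7.5Ps = -326 + 8Ps, so Ps = 1760/31.
Buyers pay Pb = 1760/31 − 14 = 1326/31; x' = -326 + 8·(1760/31) = 3974/31.
ΔCS = ½(74 + 3974/31)(50 − 1326/31) = 702016/961; ΔPS = ½(74 + 3974/31)(1760/31 − 50) = 658140/961.
Government spending = 14 × 3974/31 = 55636/31.
Net change = 702016/961 + 658140/961 − 55636/31 = -11760/31. The loss equals the DWL triangle ½·14·1680/31.

Net change in total surplus = -11760/31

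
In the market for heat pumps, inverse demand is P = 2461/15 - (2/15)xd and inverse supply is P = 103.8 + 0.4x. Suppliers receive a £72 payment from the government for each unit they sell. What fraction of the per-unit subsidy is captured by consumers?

Consumer share = 0.25

Pre-subsidy: 2461/15 - (2/15)x = 103.8 + 0.4x gives x* = 113 and P* = 149.
With the subsidy, sellers receive Ps = Pb + 72 for each unit, where Pb is the price buyers pay.
On the curves, Pb = 2461/15 - (2/15)x and Ps = 103.8 + 0.4x; the wedge Ps − Pb = 72 gives 103.8 + 0.4x − (2461/15 - (2/15)x) = 72, so x' = 248.
Then Pb = 2461/15 − (2/15)·248 = 131 and Ps = 103.8 + 0.4·248 = 203.
Buyers' price falls by P* − Pb = 149 − 131 = 18; sellers' price rises by Ps − P* = 203 − 149 = 54.
So consumers capture 18/72 = 0.25 of each unit of subsidy.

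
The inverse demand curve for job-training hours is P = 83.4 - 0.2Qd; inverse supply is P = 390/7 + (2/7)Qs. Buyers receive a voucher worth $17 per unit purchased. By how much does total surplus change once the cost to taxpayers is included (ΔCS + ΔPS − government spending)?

Pre-subsidy: 83.4 - 0.2Q = 390/7 + (2/7)Q gives Q* = 57 and P* = 72.
With the rebate, buyers effectively pay Pb = Ps − 17, where Ps is the price sellers receive.
On the curves, Pb = 83.4 - 0.2Q and Ps = 390/7 + (2/7)Q; the wedge Ps − Pb = 17 gives 390/7 + (2/7)Q − (83.4 - 0.2Q) = 17, so Q' = 92.
Then Pb = 83.4 − 0.2·92 = 65 and Ps = 390/7 + (2/7)·92 = 82.
ΔCS = ½(57 + 92)(72 − 65) = 521.5; ΔPS = ½(57 + 92)(82 − 72) = 745.
Government spending = 17 × 92 = 1564.
Net change = 521.5 + 745 − 1564 = -297.5. The loss equals the DWL triangle ½·17·35.

Net change in total surplus = -$297.5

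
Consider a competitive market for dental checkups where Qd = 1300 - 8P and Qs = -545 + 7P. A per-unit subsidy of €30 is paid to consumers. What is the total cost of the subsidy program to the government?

Government cost = €12840

Pre-subsidy: 1300 - 8P = -545 + 7P gives P* = 123, Q* = 316.
With the rebate, buyers effectively pay Pb = Ps − 30, where Ps is the price sellers receive.
Demand in terms of Ps becomes Qd = 1300 − 8(Ps − 30) = 1540 - 8Ps. Setting this equal to supply: 1540 - 8Ps = -545 + 7Ps, so Ps = 139.
Buyers pay Pb = 139 − 30 = 109; Q' = -545 + 7·139 = 428.
Government outlay = subsidy × quantity = 30 × 428 = 12840.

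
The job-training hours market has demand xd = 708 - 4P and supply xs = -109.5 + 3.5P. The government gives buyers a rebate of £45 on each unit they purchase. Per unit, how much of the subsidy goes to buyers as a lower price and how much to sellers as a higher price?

Buyers gain £21 per unit; sellers gain £24 per unit

Pre-subsidy: 708 - 4P = -109.5 + 3.5P gives P* = 109, x* = 272.
With the rebate, buyers effectively pay Pb = Ps − 45, where Ps is the price sellers receive.
Demand in terms of Ps becomes xd = 708 − 4(Ps − 45) = 888 - 4Ps. Setting this equal to supply: 888 - 4Ps = -109.5 + 3.5Ps, so Ps = 133.
Buyers pay Pb = 133 − 45 = 88; x' = -109.5 + 3.5·133 = 356.
Buyers' price falls by P* − Pb = 109 − 88 = 21; sellers' price rises by Ps − P* = 133 − 109 = 24.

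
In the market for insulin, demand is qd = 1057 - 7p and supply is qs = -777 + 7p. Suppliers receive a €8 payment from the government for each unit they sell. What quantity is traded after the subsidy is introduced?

q' = 168

Pre-subsidy: 1057 - 7p = -777 + 7p gives p* = 131, q* = 140.
With the subsidy, sellers receive ps = pb + 8 for each unit, where pb is the price buyers pay.
Supply in terms of pb becomes qs = -777 + 7(pb + 8) = -721 + 7pb. Setting this equal to demand: 1057 - 7pb = -721 + 7pb, so pb = 127.
Sellers receive ps = 127 + 8 = 135; q' = 1057 − 7·127 = 168.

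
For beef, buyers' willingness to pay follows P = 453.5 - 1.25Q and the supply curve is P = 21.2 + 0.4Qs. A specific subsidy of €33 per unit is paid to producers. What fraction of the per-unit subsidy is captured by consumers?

Pre-subsidy: 453.5 - 1.25Q = 21.2 + 0.4Q gives Q* = 262 and P* = 126.
With the subsidy, sellers receive Ps = Pb + 33 for each unit, where Pb is the price buyers pay.
On the curves, Pb = 453.5 - 1.25Q and Ps = 21.2 + 0.4Q; the wedge Ps − Pb = 33 gives 21.2 + 0.4Q − (453.5 - 1.25Q) = 33, so Q' = 282.
Then Pb = 453.5 − 1.25·282 = 101 and Ps = 21.2 + 0.4·282 = 134.
Buyers' price falls by P* − Pb = 126 − 101 = 25; sellers' price rises by Ps − P* = 134 − 126 = 8.
So consumers capture 25/33 = 25/33 of each unit of subsidy.

Consumer share = 25/33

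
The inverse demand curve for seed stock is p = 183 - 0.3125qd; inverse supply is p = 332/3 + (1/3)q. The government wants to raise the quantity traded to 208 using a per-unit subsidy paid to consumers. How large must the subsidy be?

Required subsidy s = 62 per unit

At q = 208, from the demand curve buyers pay pb = 183 − 0.3125·208 = 118; from the supply curve sellers need ps = 332/3 + (1/3)·208 = 180.
The subsidy must fill the gap: s = ps − pb = 180 − 118 = 62.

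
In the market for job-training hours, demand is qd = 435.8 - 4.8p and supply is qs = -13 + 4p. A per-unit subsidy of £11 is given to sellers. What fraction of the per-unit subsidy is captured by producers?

Pre-subsidy: 435.8 - 4.8p = -13 + 4p gives p* = 51, q* = 191.
With the subsidy, sellers receive ps = pb + 11 for each unit, where pb is the price buyers pay.
Supply in terms of pb becomes qs = -13 + 4(pb + 11) = 31 + 4pb. Setting this equal to demand: 435.8 - 4.8pb = 31 + 4pb, so pb = 46.
Sellers receive ps = 46 + 11 = 57; q' = 435.8 − 4.8·46 = 215.
Buyers' price falls by p* − pb = 51 − 46 = 5; sellers' price rises by ps − p* = 57 − 51 = 6.
So producers capture 6/11 = 6/11 of each unit of subsidy.

Producer share = 6/11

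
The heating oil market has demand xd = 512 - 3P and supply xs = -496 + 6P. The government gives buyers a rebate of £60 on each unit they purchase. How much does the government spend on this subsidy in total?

Government cost = £17760

Pre-subsidy: 512 - 3P = -496 + 6P gives P* = 112, x* = 176.
With the rebate, buyers effectively pay Pb = Ps − 60, where Ps is the price sellers receive.
Demand in terms of Ps becomes xd = 512 − 3(Ps − 60) = 692 - 3Ps. Setting this equal to supply: 692 - 3Ps = -496 + 6Ps, so Ps = 132.
Buyers pay Pb = 132 − 60 = 72; x' = -496 + 6·132 = 296.
Government outlay = subsidy × quantity = 60 × 296 = 17760.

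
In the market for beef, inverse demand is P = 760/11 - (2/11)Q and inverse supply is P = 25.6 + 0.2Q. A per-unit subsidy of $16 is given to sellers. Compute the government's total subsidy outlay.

Pre-subsidy: 760/11 - (2/11)Q = 25.6 + 0.2Q gives Q* = 2392/21 and P* = 1016/21.
With the subsidy, sellers receive Ps = Pb + 16 for each unit, where Pb is the price buyers pay.
On the curves, Pb = 760/11 - (2/11)Q and Ps = 25.6 + 0.2Q; the wedge Ps − Pb = 16 gives 25.6 + 0.2Q − (760/11 - (2/11)Q) = 16, so Q' = 3272/21.
Then Pb = 760/11 − (2/11)·(3272/21) = 856/21 and Ps = 25.6 + 0.2·(3272/21) = 1192/21.
Government outlay = subsidy × quantity = 16 × 3272/21 = 52352/21.

Government cost = 52352/21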